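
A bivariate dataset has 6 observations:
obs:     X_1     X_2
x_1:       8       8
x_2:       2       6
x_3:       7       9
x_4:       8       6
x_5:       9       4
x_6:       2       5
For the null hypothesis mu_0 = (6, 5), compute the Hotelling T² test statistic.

Step 1 — sample mean vector:
  mean(X_1) = (8 + 2 + 7 + 8 + 9 + 2) / 6 = 36/6 = 6
  mean(X_2) = (8 + 6 + 9 + 6 + 4 + 5) / 6 = 38/6 = 6.3333
  x̄ = (6, 6.3333),  deviation x̄ - mu_0 = (6, 6.3333) - (6, 5) = (0, 1.3333).

Step 2 — sample covariance matrix, S[i,j] = (1/(n-1)) · Σ_k (x_{k,i} - mean_i) · (x_{k,j} - mean_j), divisor n-1 = 5:
  S[X_1,X_1] = ((2)·(2) + (-4)·(-4) + (1)·(1) + (2)·(2) + (3)·(3) + (-4)·(-4)) / 5 = 50/5 = 10
  S[X_1,X_2] = ((2)·(1.6667) + (-4)·(-0.3333) + (1)·(2.6667) + (2)·(-0.3333) + (3)·(-2.3333) + (-4)·(-1.3333)) / 5 = 5/5 = 1
  S[X_2,X_2] = ((1.6667)·(1.6667) + (-0.3333)·(-0.3333) + (2.6667)·(2.6667) + (-0.3333)·(-0.3333) + (-2.3333)·(-2.3333) + (-1.3333)·(-1.3333)) / 5 = 17.3333/5 = 3.4667
  S = [[10, 1],
 [1, 3.4667]].

Step 3 — invert S. det(S) = 10·3.4667 - (1)² = 33.6667.
  S^{-1} = (1/det) · [[d, -b], [-b, a]] = [[0.103, -0.0297],
 [-0.0297, 0.297]].

Step 4 — quadratic form (x̄ - mu_0)^T · S^{-1} · (x̄ - mu_0):
  S^{-1} · (x̄ - mu_0) = (-0.0396, 0.396),
  (x̄ - mu_0)^T · [...] = (0)·(-0.0396) + (1.3333)·(0.396) = 0.5281.

Step 5 — scale by n: T² = 6 · 0.5281 = 3.1683.

T² ≈ 3.1683


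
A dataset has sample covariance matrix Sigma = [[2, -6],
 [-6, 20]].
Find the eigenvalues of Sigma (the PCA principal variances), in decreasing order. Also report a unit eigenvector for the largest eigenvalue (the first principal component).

Step 1 — characteristic polynomial of 2×2 Sigma:
  det(Sigma - λI) = λ² - trace · λ + det = 0.
  trace = 2 + 20 = 22, det = 2·20 - (-6)² = 4.
Step 2 — discriminant:
  Δ = trace² - 4·det = 484 - 16 = 468.
Step 3 — eigenvalues:
  λ = (trace ± √Δ)/2 = (22 ± 21.6333)/2,
  λ_1 = 21.8167,  λ_2 = 0.1833.

Step 4 — unit eigenvector for λ_1: solve (Sigma - λ_1 I)v = 0. First row:
  (2 - 21.8167)·v_x + (-6)·v_y = 0, i.e. (-19.8167)·v_x + (-6)·v_y = 0,
  so v ∝ (b, λ_1 - a) = (-6, 19.8167); multiply by -1 so the first entry is positive: u = (6, -19.8167).
  ||u|| = √((6)² + (-19.8167)²) = √(428.6998) ≈ 20.7051,
  v_1 = u/||u|| ≈ (0.2898, -0.9571) (||v_1|| = 1).

λ_1 = 21.8167,  λ_2 = 0.1833;  v_1 ≈ (0.2898, -0.9571)


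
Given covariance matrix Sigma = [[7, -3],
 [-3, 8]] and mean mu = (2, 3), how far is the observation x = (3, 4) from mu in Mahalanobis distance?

Step 1 — centre the observation: (x - mu) = (1, 1).

Step 2 — invert Sigma. det(Sigma) = 7·8 - (-3)² = 47.
  Sigma^{-1} = (1/det) · [[d, -b], [-b, a]] = [[0.1702, 0.0638],
 [0.0638, 0.1489]].

Step 3 — form the quadratic (x - mu)^T · Sigma^{-1} · (x - mu):
  Sigma^{-1} · (x - mu) = (0.234, 0.2128).
  (x - mu)^T · [Sigma^{-1} · (x - mu)] = (1)·(0.234) + (1)·(0.2128) = 0.4468.

Step 4 — take square root: d = √(0.4468) ≈ 0.6684.

d(x, mu) = √(0.4468) ≈ 0.6684


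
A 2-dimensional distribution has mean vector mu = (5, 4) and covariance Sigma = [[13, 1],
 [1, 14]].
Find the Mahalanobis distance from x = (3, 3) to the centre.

Step 1 — centre the observation: (x - mu) = (-2, -1).

Step 2 — invert Sigma. det(Sigma) = 13·14 - (1)² = 181.
  Sigma^{-1} = (1/det) · [[d, -b], [-b, a]] = [[0.0773, -0.0055],
 [-0.0055, 0.0718]].

Step 3 — form the quadratic (x - mu)^T · Sigma^{-1} · (x - mu):
  Sigma^{-1} · (x - mu) = (-0.1492, -0.0608).
  (x - mu)^T · [Sigma^{-1} · (x - mu)] = (-2)·(-0.1492) + (-1)·(-0.0608) = 0.3591.

Step 4 — take square root: d = √(0.3591) ≈ 0.5993.

d(x, mu) = √(0.3591) ≈ 0.5993


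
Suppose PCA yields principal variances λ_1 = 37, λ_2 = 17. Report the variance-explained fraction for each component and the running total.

Step 1 — total variance = trace(Sigma) = Σ λ_i = 37 + 17 = 54.

Step 2 — fraction explained by component i = λ_i / Σ λ:
  PC1: 37/54 = 0.6852
  PC2: 17/54 = 0.3148

Step 3 — cumulative fraction after k components = (λ_1 + ... + λ_k) / Σ λ:
  k = 1: 37/54 = 0.6852
  k = 2: (37 + 17)/54 = 54/54 = 1

Summary (fraction, with percent):

explained: PC1 0.6852 (68.52%), PC2 0.3148 (31.48%);  cumulative: 0.6852, 1


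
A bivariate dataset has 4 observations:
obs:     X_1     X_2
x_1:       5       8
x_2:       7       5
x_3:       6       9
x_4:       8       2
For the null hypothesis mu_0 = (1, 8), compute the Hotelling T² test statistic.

Step 1 — sample mean vector:
  mean(X_1) = (5 + 7 + 6 + 8) / 4 = 26/4 = 6.5
  mean(X_2) = (8 + 5 + 9 + 2) / 4 = 24/4 = 6
  x̄ = (6.5, 6),  deviation x̄ - mu_0 = (6.5, 6) - (1, 8) = (5.5, -2).

Step 2 — sample covariance matrix, S[i,j] = (1/(n-1)) · Σ_k (x_{k,i} - mean_i) · (x_{k,j} - mean_j), divisor n-1 = 3:
  S[X_1,X_1] = ((-1.5)·(-1.5) + (0.5)·(0.5) + (-0.5)·(-0.5) + (1.5)·(1.5)) / 3 = 5/3 = 1.6667
  S[X_1,X_2] = ((-1.5)·(2) + (0.5)·(-1) + (-0.5)·(3) + (1.5)·(-4)) / 3 = -11/3 = -3.6667
  S[X_2,X_2] = ((2)·(2) + (-1)·(-1) + (3)·(3) + (-4)·(-4)) / 3 = 30/3 = 10
  S = [[1.6667, -3.6667],
 [-3.6667, 10]].

Step 3 — invert S. det(S) = 1.6667·10 - (-3.6667)² = 3.2222.
  S^{-1} = (1/det) · [[d, -b], [-b, a]] = [[3.1034, 1.1379],
 [1.1379, 0.5172]].

Step 4 — quadratic form (x̄ - mu_0)^T · S^{-1} · (x̄ - mu_0):
  S^{-1} · (x̄ - mu_0) = (14.7931, 5.2241),
  (x̄ - mu_0)^T · [...] = (5.5)·(14.7931) + (-2)·(5.2241) = 70.9138.

Step 5 — scale by n: T² = 4 · 70.9138 = 283.6552.

T² ≈ 283.6552


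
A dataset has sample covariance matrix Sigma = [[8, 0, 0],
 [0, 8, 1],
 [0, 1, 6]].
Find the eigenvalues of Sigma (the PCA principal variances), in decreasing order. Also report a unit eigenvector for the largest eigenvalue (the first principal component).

Step 1 — characteristic polynomial p(λ) = det(λI - Sigma) = λ³ - tr·λ² + c_1·λ - det, where tr = trace, c_1 = sum of the principal 2×2 minors, det = det(Sigma):
  tr = 8 + 8 + 6 = 22,
  c_1 = (8·8 - (0)²) + (8·6 - (0)²) + (8·6 - (1)²) = 64 + 48 + 47 = 159,
  det = 8·(8·6 - (1)²) - (0)·((0)·6 - (1)·(0)) + (0)·((0)·(1) - 8·(0)) = 8·(47) - (0)·(0) + (0)·(0) = 376.
  So p(λ) = λ³ - 22λ² + 159λ - 376.
Step 2 — look for an integer root (rational root theorem: any rational root is an integer divisor of 376). Testing λ = 8:
  p(8) = 512 - 1408 + 1272 - 376 = 0  ✓
  Dividing out (λ - 8): p(λ) = (λ - 8)(λ² - 14λ + 47).
Step 3 — remaining eigenvalues from the quadratic λ² - 14λ + 47 = 0:
  Δ = 14² - 4·47 = 196 - 188 = 8,  λ = (14 ± √8)/2 = (14 ± 2.8284)/2 ≈ 8.4142 or 5.5858.
  Sorted: λ_1 = 8.4142,  λ_2 = 8,  λ_3 = 5.5858  (check: sum = 22 = tr ✓).

Step 4 — unit eigenvector for λ_1 ≈ 8.4142: v spans the null space of (Sigma - λ_1 I), whose rows are
  r_1 = (-0.4142, 0, 0),  r_2 = (0, -0.4142, 1),  r_3 = (0, 1, -2.4142).
  v is orthogonal to every row, so take v ∝ r_1 × r_2 = ((0)·(1) - (0)·(-0.4142), (0)·(0) - (-0.4142)·(1), (-0.4142)·(-0.4142) - (0)·(0)) ≈ (0, 0.4142, 0.1716).
  Let u = (0, 0.4142, 0.1716).
  ||u|| = √((0)² + (0.4142)² + (0.1716)²) = √(0.201) ≈ 0.4483,  v_1 = u/||u|| ≈ (0, 0.9239, 0.3827) (||v_1|| = 1).

λ_1 = 8.4142,  λ_2 = 8,  λ_3 = 5.5858;  v_1 ≈ (0, 0.9239, 0.3827)


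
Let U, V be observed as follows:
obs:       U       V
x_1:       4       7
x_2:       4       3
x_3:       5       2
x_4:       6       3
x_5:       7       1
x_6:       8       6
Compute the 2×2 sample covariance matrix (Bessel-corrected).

Step 1 — column means:
  mean(U) = (4 + 4 + 5 + 6 + 7 + 8) / 6 = 34/6 = 5.6667
  mean(V) = (7 + 3 + 2 + 3 + 1 + 6) / 6 = 22/6 = 3.6667

Step 2 — sample covariance S[i,j] = (1/(n-1)) · Σ_k (x_{k,i} - mean_i) · (x_{k,j} - mean_j), with n-1 = 5.
  S[U,U] = ((-1.6667)·(-1.6667) + (-1.6667)·(-1.6667) + (-0.6667)·(-0.6667) + (0.3333)·(0.3333) + (1.3333)·(1.3333) + (2.3333)·(2.3333)) / 5 = 13.3333/5 = 2.6667
  S[U,V] = ((-1.6667)·(3.3333) + (-1.6667)·(-0.6667) + (-0.6667)·(-1.6667) + (0.3333)·(-0.6667) + (1.3333)·(-2.6667) + (2.3333)·(2.3333)) / 5 = -1.6667/5 = -0.3333
  S[V,V] = ((3.3333)·(3.3333) + (-0.6667)·(-0.6667) + (-1.6667)·(-1.6667) + (-0.6667)·(-0.6667) + (-2.6667)·(-2.6667) + (2.3333)·(2.3333)) / 5 = 27.3333/5 = 5.4667

S is symmetric (S[j,i] = S[i,j]). Assembling:

S = [[2.6667, -0.3333],
 [-0.3333, 5.4667]]


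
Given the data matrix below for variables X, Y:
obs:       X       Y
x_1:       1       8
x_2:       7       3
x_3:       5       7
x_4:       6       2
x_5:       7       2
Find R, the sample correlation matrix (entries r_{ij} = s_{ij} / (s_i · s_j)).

Step 1 — column means:
  mean(X) = (1 + 7 + 5 + 6 + 7) / 5 = 26/5 = 5.2
  mean(Y) = (8 + 3 + 7 + 2 + 2) / 5 = 22/5 = 4.4

Step 2 — sample variances and covariances s[i,j] = (1/(n-1)) · Σ_k (x_{k,i} - mean_i) · (x_{k,j} - mean_j), with n-1 = 4:
  s[X,X] = ((-4.2)·(-4.2) + (1.8)·(1.8) + (-0.2)·(-0.2) + (0.8)·(0.8) + (1.8)·(1.8)) / 4 = 24.8/4 = 6.2
  s[X,Y] = ((-4.2)·(3.6) + (1.8)·(-1.4) + (-0.2)·(2.6) + (0.8)·(-2.4) + (1.8)·(-2.4)) / 4 = -24.4/4 = -6.1
  s[Y,Y] = ((3.6)·(3.6) + (-1.4)·(-1.4) + (2.6)·(2.6) + (-2.4)·(-2.4) + (-2.4)·(-2.4)) / 4 = 33.2/4 = 8.3
  Sample standard deviations s_i = √(s[i,i]):
  s(X) = √(6.2) = 2.49
  s(Y) = √(8.3) = 2.881

Step 3 — r_{ij} = s_{ij} / (s_i · s_j):
  r[X,X] = 1 (diagonal).
  r[X,Y] = -6.1 / (2.49 · 2.881) = -6.1 / 7.1736 = -0.8503
  r[Y,Y] = 1 (diagonal).

R is symmetric with unit diagonal. Assembling:

R = [[1, -0.8503],
 [-0.8503, 1]]


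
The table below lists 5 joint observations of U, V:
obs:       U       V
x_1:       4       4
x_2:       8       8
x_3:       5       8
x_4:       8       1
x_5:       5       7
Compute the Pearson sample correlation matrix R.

Step 1 — column means:
  mean(U) = (4 + 8 + 5 + 8 + 5) / 5 = 30/5 = 6
  mean(V) = (4 + 8 + 8 + 1 + 7) / 5 = 28/5 = 5.6

Step 2 — sample variances and covariances s[i,j] = (1/(n-1)) · Σ_k (x_{k,i} - mean_i) · (x_{k,j} - mean_j), with n-1 = 4:
  s[U,U] = ((-2)·(-2) + (2)·(2) + (-1)·(-1) + (2)·(2) + (-1)·(-1)) / 4 = 14/4 = 3.5
  s[U,V] = ((-2)·(-1.6) + (2)·(2.4) + (-1)·(2.4) + (2)·(-4.6) + (-1)·(1.4)) / 4 = -5/4 = -1.25
  s[V,V] = ((-1.6)·(-1.6) + (2.4)·(2.4) + (2.4)·(2.4) + (-4.6)·(-4.6) + (1.4)·(1.4)) / 4 = 37.2/4 = 9.3
  Sample standard deviations s_i = √(s[i,i]):
  s(U) = √(3.5) = 1.8708
  s(V) = √(9.3) = 3.0496

Step 3 — r_{ij} = s_{ij} / (s_i · s_j):
  r[U,U] = 1 (diagonal).
  r[U,V] = -1.25 / (1.8708 · 3.0496) = -1.25 / 5.7053 = -0.2191
  r[V,V] = 1 (diagonal).

R is symmetric with unit diagonal. Assembling:

R = [[1, -0.2191],
 [-0.2191, 1]]


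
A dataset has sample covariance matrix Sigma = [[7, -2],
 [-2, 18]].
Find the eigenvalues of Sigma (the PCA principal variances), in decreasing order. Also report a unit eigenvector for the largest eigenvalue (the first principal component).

Step 1 — characteristic polynomial of 2×2 Sigma:
  det(Sigma - λI) = λ² - trace · λ + det = 0.
  trace = 7 + 18 = 25, det = 7·18 - (-2)² = 122.
Step 2 — discriminant:
  Δ = trace² - 4·det = 625 - 488 = 137.
Step 3 — eigenvalues:
  λ = (trace ± √Δ)/2 = (25 ± 11.7047)/2,
  λ_1 = 18.3523,  λ_2 = 6.6477.

Step 4 — unit eigenvector for λ_1: solve (Sigma - λ_1 I)v = 0. First row:
  (7 - 18.3523)·v_x + (-2)·v_y = 0, i.e. (-11.3523)·v_x + (-2)·v_y = 0,
  so v ∝ (b, λ_1 - a) = (-2, 11.3523); multiply by -1 so the first entry is positive: u = (2, -11.3523).
  ||u|| = √((2)² + (-11.3523)²) = √(132.8758) ≈ 11.5272,
  v_1 = u/||u|| ≈ (0.1735, -0.9848) (||v_1|| = 1).

λ_1 = 18.3523,  λ_2 = 6.6477;  v_1 ≈ (0.1735, -0.9848)


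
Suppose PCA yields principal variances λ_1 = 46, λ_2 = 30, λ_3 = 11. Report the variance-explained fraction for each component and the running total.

Step 1 — total variance = trace(Sigma) = Σ λ_i = 46 + 30 + 11 = 87.

Step 2 — fraction explained by component i = λ_i / Σ λ:
  PC1: 46/87 = 0.5287
  PC2: 30/87 = 0.3448
  PC3: 11/87 = 0.1264

Step 3 — cumulative fraction after k components = (λ_1 + ... + λ_k) / Σ λ:
  k = 1: 46/87 = 0.5287
  k = 2: (46 + 30)/87 = 76/87 = 0.8736
  k = 3: (46 + 30 + 11)/87 = 87/87 = 1

Summary (fraction, with percent):

explained: PC1 0.5287 (52.87%), PC2 0.3448 (34.48%), PC3 0.1264 (12.64%);  cumulative: 0.5287, 0.8736, 1


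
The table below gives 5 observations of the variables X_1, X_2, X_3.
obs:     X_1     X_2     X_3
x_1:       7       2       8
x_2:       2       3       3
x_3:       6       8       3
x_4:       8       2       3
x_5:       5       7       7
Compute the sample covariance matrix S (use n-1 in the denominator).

Step 1 — column means:
  mean(X_1) = (7 + 2 + 6 + 8 + 5) / 5 = 28/5 = 5.6
  mean(X_2) = (2 + 3 + 8 + 2 + 7) / 5 = 22/5 = 4.4
  mean(X_3) = (8 + 3 + 3 + 3 + 7) / 5 = 24/5 = 4.8

Step 2 — sample covariance S[i,j] = (1/(n-1)) · Σ_k (x_{k,i} - mean_i) · (x_{k,j} - mean_j), with n-1 = 4.
  S[X_1,X_1] = ((1.4)·(1.4) + (-3.6)·(-3.6) + (0.4)·(0.4) + (2.4)·(2.4) + (-0.6)·(-0.6)) / 4 = 21.2/4 = 5.3
  S[X_1,X_2] = ((1.4)·(-2.4) + (-3.6)·(-1.4) + (0.4)·(3.6) + (2.4)·(-2.4) + (-0.6)·(2.6)) / 4 = -4.2/4 = -1.05
  S[X_1,X_3] = ((1.4)·(3.2) + (-3.6)·(-1.8) + (0.4)·(-1.8) + (2.4)·(-1.8) + (-0.6)·(2.2)) / 4 = 4.6/4 = 1.15
  S[X_2,X_2] = ((-2.4)·(-2.4) + (-1.4)·(-1.4) + (3.6)·(3.6) + (-2.4)·(-2.4) + (2.6)·(2.6)) / 4 = 33.2/4 = 8.3
  S[X_2,X_3] = ((-2.4)·(3.2) + (-1.4)·(-1.8) + (3.6)·(-1.8) + (-2.4)·(-1.8) + (2.6)·(2.2)) / 4 = -1.6/4 = -0.4
  S[X_3,X_3] = ((3.2)·(3.2) + (-1.8)·(-1.8) + (-1.8)·(-1.8) + (-1.8)·(-1.8) + (2.2)·(2.2)) / 4 = 24.8/4 = 6.2

S is symmetric (S[j,i] = S[i,j]). Assembling:

S = [[5.3, -1.05, 1.15],
 [-1.05, 8.3, -0.4],
 [1.15, -0.4, 6.2]]


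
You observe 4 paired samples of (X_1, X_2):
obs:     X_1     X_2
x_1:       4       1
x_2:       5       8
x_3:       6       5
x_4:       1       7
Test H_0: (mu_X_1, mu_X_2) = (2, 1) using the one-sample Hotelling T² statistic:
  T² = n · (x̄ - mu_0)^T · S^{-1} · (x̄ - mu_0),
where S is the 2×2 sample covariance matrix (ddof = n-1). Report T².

Step 1 — sample mean vector:
  mean(X_1) = (4 + 5 + 6 + 1) / 4 = 16/4 = 4
  mean(X_2) = (1 + 8 + 5 + 7) / 4 = 21/4 = 5.25
  x̄ = (4, 5.25),  deviation x̄ - mu_0 = (4, 5.25) - (2, 1) = (2, 4.25).

Step 2 — sample covariance matrix, S[i,j] = (1/(n-1)) · Σ_k (x_{k,i} - mean_i) · (x_{k,j} - mean_j), divisor n-1 = 3:
  S[X_1,X_1] = ((0)·(0) + (1)·(1) + (2)·(2) + (-3)·(-3)) / 3 = 14/3 = 4.6667
  S[X_1,X_2] = ((0)·(-4.25) + (1)·(2.75) + (2)·(-0.25) + (-3)·(1.75)) / 3 = -3/3 = -1
  S[X_2,X_2] = ((-4.25)·(-4.25) + (2.75)·(2.75) + (-0.25)·(-0.25) + (1.75)·(1.75)) / 3 = 28.75/3 = 9.5833
  S = [[4.6667, -1],
 [-1, 9.5833]].

Step 3 — invert S. det(S) = 4.6667·9.5833 - (-1)² = 43.7222.
  S^{-1} = (1/det) · [[d, -b], [-b, a]] = [[0.2192, 0.0229],
 [0.0229, 0.1067]].

Step 4 — quadratic form (x̄ - mu_0)^T · S^{-1} · (x̄ - mu_0):
  S^{-1} · (x̄ - mu_0) = (0.5356, 0.4994),
  (x̄ - mu_0)^T · [...] = (2)·(0.5356) + (4.25)·(0.4994) = 3.1935.

Step 5 — scale by n: T² = 4 · 3.1935 = 12.7738.

T² ≈ 12.7738


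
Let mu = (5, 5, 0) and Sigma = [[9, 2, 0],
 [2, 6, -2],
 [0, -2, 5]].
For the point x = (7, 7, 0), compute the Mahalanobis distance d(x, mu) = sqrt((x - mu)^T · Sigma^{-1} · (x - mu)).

Step 1 — centre the observation: (x - mu) = (2, 2, 0).

Step 2 — invert Sigma (cofactor / det for 3×3, or solve directly):
  Sigma^{-1} = [[0.1215, -0.0467, -0.0187],
 [-0.0467, 0.2103, 0.0841],
 [-0.0187, 0.0841, 0.2336]].

Step 3 — form the quadratic (x - mu)^T · Sigma^{-1} · (x - mu):
  Sigma^{-1} · (x - mu) = (0.1495, 0.3271, 0.1308).
  (x - mu)^T · [Sigma^{-1} · (x - mu)] = (2)·(0.1495) + (2)·(0.3271) + (0)·(0.1308) = 0.9533.

Step 4 — take square root: d = √(0.9533) ≈ 0.9764.

d(x, mu) = √(0.9533) ≈ 0.9764


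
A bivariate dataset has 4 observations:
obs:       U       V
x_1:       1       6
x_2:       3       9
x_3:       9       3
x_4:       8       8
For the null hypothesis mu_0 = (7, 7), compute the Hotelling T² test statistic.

Step 1 — sample mean vector:
  mean(U) = (1 + 3 + 9 + 8) / 4 = 21/4 = 5.25
  mean(V) = (6 + 9 + 3 + 8) / 4 = 26/4 = 6.5
  x̄ = (5.25, 6.5),  deviation x̄ - mu_0 = (5.25, 6.5) - (7, 7) = (-1.75, -0.5).

Step 2 — sample covariance matrix, S[i,j] = (1/(n-1)) · Σ_k (x_{k,i} - mean_i) · (x_{k,j} - mean_j), divisor n-1 = 3:
  S[U,U] = ((-4.25)·(-4.25) + (-2.25)·(-2.25) + (3.75)·(3.75) + (2.75)·(2.75)) / 3 = 44.75/3 = 14.9167
  S[U,V] = ((-4.25)·(-0.5) + (-2.25)·(2.5) + (3.75)·(-3.5) + (2.75)·(1.5)) / 3 = -12.5/3 = -4.1667
  S[V,V] = ((-0.5)·(-0.5) + (2.5)·(2.5) + (-3.5)·(-3.5) + (1.5)·(1.5)) / 3 = 21/3 = 7
  S = [[14.9167, -4.1667],
 [-4.1667, 7]].

Step 3 — invert S. det(S) = 14.9167·7 - (-4.1667)² = 87.0556.
  S^{-1} = (1/det) · [[d, -b], [-b, a]] = [[0.0804, 0.0479],
 [0.0479, 0.1713]].

Step 4 — quadratic form (x̄ - mu_0)^T · S^{-1} · (x̄ - mu_0):
  S^{-1} · (x̄ - mu_0) = (-0.1646, -0.1694),
  (x̄ - mu_0)^T · [...] = (-1.75)·(-0.1646) + (-0.5)·(-0.1694) = 0.3728.

Step 5 — scale by n: T² = 4 · 0.3728 = 1.4914.

T² ≈ 1.4914


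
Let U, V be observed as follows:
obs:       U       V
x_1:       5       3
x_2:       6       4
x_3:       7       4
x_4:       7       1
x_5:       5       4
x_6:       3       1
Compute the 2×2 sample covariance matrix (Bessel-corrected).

Step 1 — column means:
  mean(U) = (5 + 6 + 7 + 7 + 5 + 3) / 6 = 33/6 = 5.5
  mean(V) = (3 + 4 + 4 + 1 + 4 + 1) / 6 = 17/6 = 2.8333

Step 2 — sample covariance S[i,j] = (1/(n-1)) · Σ_k (x_{k,i} - mean_i) · (x_{k,j} - mean_j), with n-1 = 5.
  S[U,U] = ((-0.5)·(-0.5) + (0.5)·(0.5) + (1.5)·(1.5) + (1.5)·(1.5) + (-0.5)·(-0.5) + (-2.5)·(-2.5)) / 5 = 11.5/5 = 2.3
  S[U,V] = ((-0.5)·(0.1667) + (0.5)·(1.1667) + (1.5)·(1.1667) + (1.5)·(-1.8333) + (-0.5)·(1.1667) + (-2.5)·(-1.8333)) / 5 = 3.5/5 = 0.7
  S[V,V] = ((0.1667)·(0.1667) + (1.1667)·(1.1667) + (1.1667)·(1.1667) + (-1.8333)·(-1.8333) + (1.1667)·(1.1667) + (-1.8333)·(-1.8333)) / 5 = 10.8333/5 = 2.1667

S is symmetric (S[j,i] = S[i,j]). Assembling:

S = [[2.3, 0.7],
 [0.7, 2.1667]]


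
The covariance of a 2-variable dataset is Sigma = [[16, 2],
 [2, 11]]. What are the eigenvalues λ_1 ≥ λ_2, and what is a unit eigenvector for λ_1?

Step 1 — characteristic polynomial of 2×2 Sigma:
  det(Sigma - λI) = λ² - trace · λ + det = 0.
  trace = 16 + 11 = 27, det = 16·11 - (2)² = 172.
Step 2 — discriminant:
  Δ = trace² - 4·det = 729 - 688 = 41.
Step 3 — eigenvalues:
  λ = (trace ± √Δ)/2 = (27 ± 6.4031)/2,
  λ_1 = 16.7016,  λ_2 = 10.2984.

Step 4 — unit eigenvector for λ_1: solve (Sigma - λ_1 I)v = 0. First row:
  (16 - 16.7016)·v_x + (2)·v_y = 0, i.e. (-0.7016)·v_x + (2)·v_y = 0,
  so v ∝ (b, λ_1 - a) = (2, 0.7016) = u.
  ||u|| = √((2)² + (0.7016)²) = √(4.4922) ≈ 2.1195,
  v_1 = u/||u|| ≈ (0.9436, 0.331) (||v_1|| = 1).

λ_1 = 16.7016,  λ_2 = 10.2984;  v_1 ≈ (0.9436, 0.331)


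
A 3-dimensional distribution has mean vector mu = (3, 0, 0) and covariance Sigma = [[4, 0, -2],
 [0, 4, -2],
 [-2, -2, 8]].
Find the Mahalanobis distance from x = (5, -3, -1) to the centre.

Step 1 — centre the observation: (x - mu) = (2, -3, -1).

Step 2 — invert Sigma (cofactor / det for 3×3, or solve directly):
  Sigma^{-1} = [[0.2917, 0.0417, 0.0833],
 [0.0417, 0.2917, 0.0833],
 [0.0833, 0.0833, 0.1667]].

Step 3 — form the quadratic (x - mu)^T · Sigma^{-1} · (x - mu):
  Sigma^{-1} · (x - mu) = (0.375, -0.875, -0.25).
  (x - mu)^T · [Sigma^{-1} · (x - mu)] = (2)·(0.375) + (-3)·(-0.875) + (-1)·(-0.25) = 3.625.

Step 4 — take square root: d = √(3.625) ≈ 1.9039.

d(x, mu) = √(3.625) ≈ 1.9039


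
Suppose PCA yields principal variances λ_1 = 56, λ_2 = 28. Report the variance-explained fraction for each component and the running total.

Step 1 — total variance = trace(Sigma) = Σ λ_i = 56 + 28 = 84.

Step 2 — fraction explained by component i = λ_i / Σ λ:
  PC1: 56/84 = 0.6667
  PC2: 28/84 = 0.3333

Step 3 — cumulative fraction after k components = (λ_1 + ... + λ_k) / Σ λ:
  k = 1: 56/84 = 0.6667
  k = 2: (56 + 28)/84 = 84/84 = 1

Summary (fraction, with percent):

explained: PC1 0.6667 (66.67%), PC2 0.3333 (33.33%);  cumulative: 0.6667, 1


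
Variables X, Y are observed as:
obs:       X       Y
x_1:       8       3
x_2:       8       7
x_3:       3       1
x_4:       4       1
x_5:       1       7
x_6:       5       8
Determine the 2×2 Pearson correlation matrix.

Step 1 — column means:
  mean(X) = (8 + 8 + 3 + 4 + 1 + 5) / 6 = 29/6 = 4.8333
  mean(Y) = (3 + 7 + 1 + 1 + 7 + 8) / 6 = 27/6 = 4.5

Step 2 — sample variances and covariances s[i,j] = (1/(n-1)) · Σ_k (x_{k,i} - mean_i) · (x_{k,j} - mean_j), with n-1 = 5:
  s[X,X] = ((3.1667)·(3.1667) + (3.1667)·(3.1667) + (-1.8333)·(-1.8333) + (-0.8333)·(-0.8333) + (-3.8333)·(-3.8333) + (0.1667)·(0.1667)) / 5 = 38.8333/5 = 7.7667
  s[X,Y] = ((3.1667)·(-1.5) + (3.1667)·(2.5) + (-1.8333)·(-3.5) + (-0.8333)·(-3.5) + (-3.8333)·(2.5) + (0.1667)·(3.5)) / 5 = 3.5/5 = 0.7
  s[Y,Y] = ((-1.5)·(-1.5) + (2.5)·(2.5) + (-3.5)·(-3.5) + (-3.5)·(-3.5) + (2.5)·(2.5) + (3.5)·(3.5)) / 5 = 51.5/5 = 10.3
  Sample standard deviations s_i = √(s[i,i]):
  s(X) = √(7.7667) = 2.7869
  s(Y) = √(10.3) = 3.2094

Step 3 — r_{ij} = s_{ij} / (s_i · s_j):
  r[X,X] = 1 (diagonal).
  r[X,Y] = 0.7 / (2.7869 · 3.2094) = 0.7 / 8.9441 = 0.0783
  r[Y,Y] = 1 (diagonal).

R is symmetric with unit diagonal. Assembling:

R = [[1, 0.0783],
 [0.0783, 1]]


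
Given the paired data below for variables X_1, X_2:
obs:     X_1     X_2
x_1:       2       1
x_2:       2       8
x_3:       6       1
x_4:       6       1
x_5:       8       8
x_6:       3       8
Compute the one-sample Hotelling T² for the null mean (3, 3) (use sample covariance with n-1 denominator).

Step 1 — sample mean vector:
  mean(X_1) = (2 + 2 + 6 + 6 + 8 + 3) / 6 = 27/6 = 4.5
  mean(X_2) = (1 + 8 + 1 + 1 + 8 + 8) / 6 = 27/6 = 4.5
  x̄ = (4.5, 4.5),  deviation x̄ - mu_0 = (4.5, 4.5) - (3, 3) = (1.5, 1.5).

Step 2 — sample covariance matrix, S[i,j] = (1/(n-1)) · Σ_k (x_{k,i} - mean_i) · (x_{k,j} - mean_j), divisor n-1 = 5:
  S[X_1,X_1] = ((-2.5)·(-2.5) + (-2.5)·(-2.5) + (1.5)·(1.5) + (1.5)·(1.5) + (3.5)·(3.5) + (-1.5)·(-1.5)) / 5 = 31.5/5 = 6.3
  S[X_1,X_2] = ((-2.5)·(-3.5) + (-2.5)·(3.5) + (1.5)·(-3.5) + (1.5)·(-3.5) + (3.5)·(3.5) + (-1.5)·(3.5)) / 5 = -3.5/5 = -0.7
  S[X_2,X_2] = ((-3.5)·(-3.5) + (3.5)·(3.5) + (-3.5)·(-3.5) + (-3.5)·(-3.5) + (3.5)·(3.5) + (3.5)·(3.5)) / 5 = 73.5/5 = 14.7
  S = [[6.3, -0.7],
 [-0.7, 14.7]].

Step 3 — invert S. det(S) = 6.3·14.7 - (-0.7)² = 92.12.
  S^{-1} = (1/det) · [[d, -b], [-b, a]] = [[0.1596, 0.0076],
 [0.0076, 0.0684]].

Step 4 — quadratic form (x̄ - mu_0)^T · S^{-1} · (x̄ - mu_0):
  S^{-1} · (x̄ - mu_0) = (0.2508, 0.114),
  (x̄ - mu_0)^T · [...] = (1.5)·(0.2508) + (1.5)·(0.114) = 0.5471.

Step 5 — scale by n: T² = 6 · 0.5471 = 3.2827.

T² ≈ 3.2827


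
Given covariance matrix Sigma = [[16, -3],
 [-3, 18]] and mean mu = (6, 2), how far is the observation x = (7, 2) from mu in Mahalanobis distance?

Step 1 — centre the observation: (x - mu) = (1, 0).

Step 2 — invert Sigma. det(Sigma) = 16·18 - (-3)² = 279.
  Sigma^{-1} = (1/det) · [[d, -b], [-b, a]] = [[0.0645, 0.0108],
 [0.0108, 0.0573]].

Step 3 — form the quadratic (x - mu)^T · Sigma^{-1} · (x - mu):
  Sigma^{-1} · (x - mu) = (0.0645, 0.0108).
  (x - mu)^T · [Sigma^{-1} · (x - mu)] = (1)·(0.0645) + (0)·(0.0108) = 0.0645.

Step 4 — take square root: d = √(0.0645) ≈ 0.254.

d(x, mu) = √(0.0645) ≈ 0.254


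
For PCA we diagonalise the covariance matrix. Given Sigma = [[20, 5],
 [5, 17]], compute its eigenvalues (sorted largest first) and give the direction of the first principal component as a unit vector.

Step 1 — characteristic polynomial of 2×2 Sigma:
  det(Sigma - λI) = λ² - trace · λ + det = 0.
  trace = 20 + 17 = 37, det = 20·17 - (5)² = 315.
Step 2 — discriminant:
  Δ = trace² - 4·det = 1369 - 1260 = 109.
Step 3 — eigenvalues:
  λ = (trace ± √Δ)/2 = (37 ± 10.4403)/2,
  λ_1 = 23.7202,  λ_2 = 13.2798.

Step 4 — unit eigenvector for λ_1: solve (Sigma - λ_1 I)v = 0. First row:
  (20 - 23.7202)·v_x + (5)·v_y = 0, i.e. (-3.7202)·v_x + (5)·v_y = 0,
  so v ∝ (b, λ_1 - a) = (5, 3.7202) = u.
  ||u|| = √((5)² + (3.7202)²) = √(38.8395) ≈ 6.2321,
  v_1 = u/||u|| ≈ (0.8023, 0.5969) (||v_1|| = 1).

λ_1 = 23.7202,  λ_2 = 13.2798;  v_1 ≈ (0.8023, 0.5969)


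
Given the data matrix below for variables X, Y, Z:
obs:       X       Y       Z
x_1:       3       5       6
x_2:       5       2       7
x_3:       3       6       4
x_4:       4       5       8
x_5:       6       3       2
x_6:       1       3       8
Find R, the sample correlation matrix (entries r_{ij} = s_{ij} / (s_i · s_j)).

Step 1 — column means:
  mean(X) = (3 + 5 + 3 + 4 + 6 + 1) / 6 = 22/6 = 3.6667
  mean(Y) = (5 + 2 + 6 + 5 + 3 + 3) / 6 = 24/6 = 4
  mean(Z) = (6 + 7 + 4 + 8 + 2 + 8) / 6 = 35/6 = 5.8333

Step 2 — sample variances and covariances s[i,j] = (1/(n-1)) · Σ_k (x_{k,i} - mean_i) · (x_{k,j} - mean_j), with n-1 = 5:
  s[X,X] = ((-0.6667)·(-0.6667) + (1.3333)·(1.3333) + (-0.6667)·(-0.6667) + (0.3333)·(0.3333) + (2.3333)·(2.3333) + (-2.6667)·(-2.6667)) / 5 = 15.3333/5 = 3.0667
  s[X,Y] = ((-0.6667)·(1) + (1.3333)·(-2) + (-0.6667)·(2) + (0.3333)·(1) + (2.3333)·(-1) + (-2.6667)·(-1)) / 5 = -4/5 = -0.8
  s[X,Z] = ((-0.6667)·(0.1667) + (1.3333)·(1.1667) + (-0.6667)·(-1.8333) + (0.3333)·(2.1667) + (2.3333)·(-3.8333) + (-2.6667)·(2.1667)) / 5 = -11.3333/5 = -2.2667
  s[Y,Y] = ((1)·(1) + (-2)·(-2) + (2)·(2) + (1)·(1) + (-1)·(-1) + (-1)·(-1)) / 5 = 12/5 = 2.4
  s[Y,Z] = ((1)·(0.1667) + (-2)·(1.1667) + (2)·(-1.8333) + (1)·(2.1667) + (-1)·(-3.8333) + (-1)·(2.1667)) / 5 = -2/5 = -0.4
  s[Z,Z] = ((0.1667)·(0.1667) + (1.1667)·(1.1667) + (-1.8333)·(-1.8333) + (2.1667)·(2.1667) + (-3.8333)·(-3.8333) + (2.1667)·(2.1667)) / 5 = 28.8333/5 = 5.7667
  Sample standard deviations s_i = √(s[i,i]):
  s(X) = √(3.0667) = 1.7512
  s(Y) = √(2.4) = 1.5492
  s(Z) = √(5.7667) = 2.4014

Step 3 — r_{ij} = s_{ij} / (s_i · s_j):
  r[X,X] = 1 (diagonal).
  r[X,Y] = -0.8 / (1.7512 · 1.5492) = -0.8 / 2.7129 = -0.2949
  r[X,Z] = -2.2667 / (1.7512 · 2.4014) = -2.2667 / 4.2053 = -0.539
  r[Y,Y] = 1 (diagonal).
  r[Y,Z] = -0.4 / (1.5492 · 2.4014) = -0.4 / 3.7202 = -0.1075
  r[Z,Z] = 1 (diagonal).

R is symmetric with unit diagonal. Assembling:

R = [[1, -0.2949, -0.539],
 [-0.2949, 1, -0.1075],
 [-0.539, -0.1075, 1]]


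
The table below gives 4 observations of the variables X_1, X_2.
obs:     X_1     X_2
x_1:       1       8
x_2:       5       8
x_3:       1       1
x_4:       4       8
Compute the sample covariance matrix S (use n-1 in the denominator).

Step 1 — column means:
  mean(X_1) = (1 + 5 + 1 + 4) / 4 = 11/4 = 2.75
  mean(X_2) = (8 + 8 + 1 + 8) / 4 = 25/4 = 6.25

Step 2 — sample covariance S[i,j] = (1/(n-1)) · Σ_k (x_{k,i} - mean_i) · (x_{k,j} - mean_j), with n-1 = 3.
  S[X_1,X_1] = ((-1.75)·(-1.75) + (2.25)·(2.25) + (-1.75)·(-1.75) + (1.25)·(1.25)) / 3 = 12.75/3 = 4.25
  S[X_1,X_2] = ((-1.75)·(1.75) + (2.25)·(1.75) + (-1.75)·(-5.25) + (1.25)·(1.75)) / 3 = 12.25/3 = 4.0833
  S[X_2,X_2] = ((1.75)·(1.75) + (1.75)·(1.75) + (-5.25)·(-5.25) + (1.75)·(1.75)) / 3 = 36.75/3 = 12.25

S is symmetric (S[j,i] = S[i,j]). Assembling:

S = [[4.25, 4.0833],
 [4.0833, 12.25]]


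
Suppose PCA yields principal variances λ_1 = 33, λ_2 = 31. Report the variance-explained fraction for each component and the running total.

Step 1 — total variance = trace(Sigma) = Σ λ_i = 33 + 31 = 64.

Step 2 — fraction explained by component i = λ_i / Σ λ:
  PC1: 33/64 = 0.5156
  PC2: 31/64 = 0.4844

Step 3 — cumulative fraction after k components = (λ_1 + ... + λ_k) / Σ λ:
  k = 1: 33/64 = 0.5156
  k = 2: (33 + 31)/64 = 64/64 = 1

Summary (fraction, with percent):

explained: PC1 0.5156 (51.56%), PC2 0.4844 (48.44%);  cumulative: 0.5156, 1


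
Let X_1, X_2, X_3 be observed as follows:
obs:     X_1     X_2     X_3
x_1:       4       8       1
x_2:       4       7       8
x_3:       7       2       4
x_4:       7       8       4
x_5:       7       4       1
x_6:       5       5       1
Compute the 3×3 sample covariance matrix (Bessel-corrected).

Step 1 — column means:
  mean(X_1) = (4 + 4 + 7 + 7 + 7 + 5) / 6 = 34/6 = 5.6667
  mean(X_2) = (8 + 7 + 2 + 8 + 4 + 5) / 6 = 34/6 = 5.6667
  mean(X_3) = (1 + 8 + 4 + 4 + 1 + 1) / 6 = 19/6 = 3.1667

Step 2 — sample covariance S[i,j] = (1/(n-1)) · Σ_k (x_{k,i} - mean_i) · (x_{k,j} - mean_j), with n-1 = 5.
  S[X_1,X_1] = ((-1.6667)·(-1.6667) + (-1.6667)·(-1.6667) + (1.3333)·(1.3333) + (1.3333)·(1.3333) + (1.3333)·(1.3333) + (-0.6667)·(-0.6667)) / 5 = 11.3333/5 = 2.2667
  S[X_1,X_2] = ((-1.6667)·(2.3333) + (-1.6667)·(1.3333) + (1.3333)·(-3.6667) + (1.3333)·(2.3333) + (1.3333)·(-1.6667) + (-0.6667)·(-0.6667)) / 5 = -9.6667/5 = -1.9333
  S[X_1,X_3] = ((-1.6667)·(-2.1667) + (-1.6667)·(4.8333) + (1.3333)·(0.8333) + (1.3333)·(0.8333) + (1.3333)·(-2.1667) + (-0.6667)·(-2.1667)) / 5 = -3.6667/5 = -0.7333
  S[X_2,X_2] = ((2.3333)·(2.3333) + (1.3333)·(1.3333) + (-3.6667)·(-3.6667) + (2.3333)·(2.3333) + (-1.6667)·(-1.6667) + (-0.6667)·(-0.6667)) / 5 = 29.3333/5 = 5.8667
  S[X_2,X_3] = ((2.3333)·(-2.1667) + (1.3333)·(4.8333) + (-3.6667)·(0.8333) + (2.3333)·(0.8333) + (-1.6667)·(-2.1667) + (-0.6667)·(-2.1667)) / 5 = 5.3333/5 = 1.0667
  S[X_3,X_3] = ((-2.1667)·(-2.1667) + (4.8333)·(4.8333) + (0.8333)·(0.8333) + (0.8333)·(0.8333) + (-2.1667)·(-2.1667) + (-2.1667)·(-2.1667)) / 5 = 38.8333/5 = 7.7667

S is symmetric (S[j,i] = S[i,j]). Assembling:

S = [[2.2667, -1.9333, -0.7333],
 [-1.9333, 5.8667, 1.0667],
 [-0.7333, 1.0667, 7.7667]]


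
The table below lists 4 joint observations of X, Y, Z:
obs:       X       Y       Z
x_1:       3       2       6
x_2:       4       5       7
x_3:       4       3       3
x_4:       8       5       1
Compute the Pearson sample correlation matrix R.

Step 1 — column means:
  mean(X) = (3 + 4 + 4 + 8) / 4 = 19/4 = 4.75
  mean(Y) = (2 + 5 + 3 + 5) / 4 = 15/4 = 3.75
  mean(Z) = (6 + 7 + 3 + 1) / 4 = 17/4 = 4.25

Step 2 — sample variances and covariances s[i,j] = (1/(n-1)) · Σ_k (x_{k,i} - mean_i) · (x_{k,j} - mean_j), with n-1 = 3:
  s[X,X] = ((-1.75)·(-1.75) + (-0.75)·(-0.75) + (-0.75)·(-0.75) + (3.25)·(3.25)) / 3 = 14.75/3 = 4.9167
  s[X,Y] = ((-1.75)·(-1.75) + (-0.75)·(1.25) + (-0.75)·(-0.75) + (3.25)·(1.25)) / 3 = 6.75/3 = 2.25
  s[X,Z] = ((-1.75)·(1.75) + (-0.75)·(2.75) + (-0.75)·(-1.25) + (3.25)·(-3.25)) / 3 = -14.75/3 = -4.9167
  s[Y,Y] = ((-1.75)·(-1.75) + (1.25)·(1.25) + (-0.75)·(-0.75) + (1.25)·(1.25)) / 3 = 6.75/3 = 2.25
  s[Y,Z] = ((-1.75)·(1.75) + (1.25)·(2.75) + (-0.75)·(-1.25) + (1.25)·(-3.25)) / 3 = -2.75/3 = -0.9167
  s[Z,Z] = ((1.75)·(1.75) + (2.75)·(2.75) + (-1.25)·(-1.25) + (-3.25)·(-3.25)) / 3 = 22.75/3 = 7.5833
  Sample standard deviations s_i = √(s[i,i]):
  s(X) = √(4.9167) = 2.2174
  s(Y) = √(2.25) = 1.5
  s(Z) = √(7.5833) = 2.7538

Step 3 — r_{ij} = s_{ij} / (s_i · s_j):
  r[X,X] = 1 (diagonal).
  r[X,Y] = 2.25 / (2.2174 · 1.5) = 2.25 / 3.326 = 0.6765
  r[X,Z] = -4.9167 / (2.2174 · 2.7538) = -4.9167 / 6.1061 = -0.8052
  r[Y,Y] = 1 (diagonal).
  r[Y,Z] = -0.9167 / (1.5 · 2.7538) = -0.9167 / 4.1307 = -0.2219
  r[Z,Z] = 1 (diagonal).

R is symmetric with unit diagonal. Assembling:

R = [[1, 0.6765, -0.8052],
 [0.6765, 1, -0.2219],
 [-0.8052, -0.2219, 1]]


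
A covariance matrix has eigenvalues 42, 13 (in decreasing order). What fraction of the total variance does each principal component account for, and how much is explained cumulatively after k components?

Step 1 — total variance = trace(Sigma) = Σ λ_i = 42 + 13 = 55.

Step 2 — fraction explained by component i = λ_i / Σ λ:
  PC1: 42/55 = 0.7636
  PC2: 13/55 = 0.2364

Step 3 — cumulative fraction after k components = (λ_1 + ... + λ_k) / Σ λ:
  k = 1: 42/55 = 0.7636
  k = 2: (42 + 13)/55 = 55/55 = 1

Summary (fraction, with percent):

explained: PC1 0.7636 (76.36%), PC2 0.2364 (23.64%);  cumulative: 0.7636, 1


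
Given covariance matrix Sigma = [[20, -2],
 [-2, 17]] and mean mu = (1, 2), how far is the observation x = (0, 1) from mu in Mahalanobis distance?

Step 1 — centre the observation: (x - mu) = (-1, -1).

Step 2 — invert Sigma. det(Sigma) = 20·17 - (-2)² = 336.
  Sigma^{-1} = (1/det) · [[d, -b], [-b, a]] = [[0.0506, 0.006],
 [0.006, 0.0595]].

Step 3 — form the quadratic (x - mu)^T · Sigma^{-1} · (x - mu):
  Sigma^{-1} · (x - mu) = (-0.0565, -0.0655).
  (x - mu)^T · [Sigma^{-1} · (x - mu)] = (-1)·(-0.0565) + (-1)·(-0.0655) = 0.122.

Step 4 — take square root: d = √(0.122) ≈ 0.3493.

d(x, mu) = √(0.122) ≈ 0.3493


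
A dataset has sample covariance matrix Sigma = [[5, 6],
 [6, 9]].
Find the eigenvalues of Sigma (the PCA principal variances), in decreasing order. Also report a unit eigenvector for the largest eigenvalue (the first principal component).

Step 1 — characteristic polynomial of 2×2 Sigma:
  det(Sigma - λI) = λ² - trace · λ + det = 0.
  trace = 5 + 9 = 14, det = 5·9 - (6)² = 9.
Step 2 — discriminant:
  Δ = trace² - 4·det = 196 - 36 = 160.
Step 3 — eigenvalues:
  λ = (trace ± √Δ)/2 = (14 ± 12.6491)/2,
  λ_1 = 13.3246,  λ_2 = 0.6754.

Step 4 — unit eigenvector for λ_1: solve (Sigma - λ_1 I)v = 0. First row:
  (5 - 13.3246)·v_x + (6)·v_y = 0, i.e. (-8.3246)·v_x + (6)·v_y = 0,
  so v ∝ (b, λ_1 - a) = (6, 8.3246) = u.
  ||u|| = √((6)² + (8.3246)²) = √(105.2982) ≈ 10.2615,
  v_1 = u/||u|| ≈ (0.5847, 0.8112) (||v_1|| = 1).

λ_1 = 13.3246,  λ_2 = 0.6754;  v_1 ≈ (0.5847, 0.8112)


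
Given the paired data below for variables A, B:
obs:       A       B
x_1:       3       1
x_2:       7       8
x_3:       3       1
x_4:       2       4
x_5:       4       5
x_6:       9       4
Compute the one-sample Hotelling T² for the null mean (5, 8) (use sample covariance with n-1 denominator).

Step 1 — sample mean vector:
  mean(A) = (3 + 7 + 3 + 2 + 4 + 9) / 6 = 28/6 = 4.6667
  mean(B) = (1 + 8 + 1 + 4 + 5 + 4) / 6 = 23/6 = 3.8333
  x̄ = (4.6667, 3.8333),  deviation x̄ - mu_0 = (4.6667, 3.8333) - (5, 8) = (-0.3333, -4.1667).

Step 2 — sample covariance matrix, S[i,j] = (1/(n-1)) · Σ_k (x_{k,i} - mean_i) · (x_{k,j} - mean_j), divisor n-1 = 5:
  S[A,A] = ((-1.6667)·(-1.6667) + (2.3333)·(2.3333) + (-1.6667)·(-1.6667) + (-2.6667)·(-2.6667) + (-0.6667)·(-0.6667) + (4.3333)·(4.3333)) / 5 = 37.3333/5 = 7.4667
  S[A,B] = ((-1.6667)·(-2.8333) + (2.3333)·(4.1667) + (-1.6667)·(-2.8333) + (-2.6667)·(0.1667) + (-0.6667)·(1.1667) + (4.3333)·(0.1667)) / 5 = 18.6667/5 = 3.7333
  S[B,B] = ((-2.8333)·(-2.8333) + (4.1667)·(4.1667) + (-2.8333)·(-2.8333) + (0.1667)·(0.1667) + (1.1667)·(1.1667) + (0.1667)·(0.1667)) / 5 = 34.8333/5 = 6.9667
  S = [[7.4667, 3.7333],
 [3.7333, 6.9667]].

Step 3 — invert S. det(S) = 7.4667·6.9667 - (3.7333)² = 38.08.
  S^{-1} = (1/det) · [[d, -b], [-b, a]] = [[0.1829, -0.098],
 [-0.098, 0.1961]].

Step 4 — quadratic form (x̄ - mu_0)^T · S^{-1} · (x̄ - mu_0):
  S^{-1} · (x̄ - mu_0) = (0.3475, -0.7843),
  (x̄ - mu_0)^T · [...] = (-0.3333)·(0.3475) + (-4.1667)·(-0.7843) = 3.1521.

Step 5 — scale by n: T² = 6 · 3.1521 = 18.9128.

T² ≈ 18.9128


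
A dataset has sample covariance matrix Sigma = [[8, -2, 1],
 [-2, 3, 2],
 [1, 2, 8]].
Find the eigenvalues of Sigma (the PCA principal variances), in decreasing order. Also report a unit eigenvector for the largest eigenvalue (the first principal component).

Step 1 — characteristic polynomial p(λ) = det(λI - Sigma) = λ³ - tr·λ² + c_1·λ - det, where tr = trace, c_1 = sum of the principal 2×2 minors, det = det(Sigma):
  tr = 8 + 3 + 8 = 19,
  c_1 = (8·3 - (-2)²) + (8·8 - (1)²) + (3·8 - (2)²) = 20 + 63 + 20 = 103,
  det = 8·(3·8 - (2)²) - (-2)·((-2)·8 - (2)·(1)) + (1)·((-2)·(2) - 3·(1)) = 8·(20) - (-2)·(-18) + (1)·(-7) = 117.
  So p(λ) = λ³ - 19λ² + 103λ - 117.
Step 2 — look for an integer root (rational root theorem: any rational root is an integer divisor of 117). Testing λ = 9:
  p(9) = 729 - 1539 + 927 - 117 = 0  ✓
  Dividing out (λ - 9): p(λ) = (λ - 9)(λ² - 10λ + 13).
Step 3 — remaining eigenvalues from the quadratic λ² - 10λ + 13 = 0:
  Δ = 10² - 4·13 = 100 - 52 = 48,  λ = (10 ± √48)/2 = (10 ± 6.9282)/2 ≈ 8.4641 or 1.5359.
  Sorted: λ_1 = 9,  λ_2 = 8.4641,  λ_3 = 1.5359  (check: sum = 19 = tr ✓).

Step 4 — unit eigenvector for λ_1 = 9: v spans the null space of (Sigma - λ_1 I), whose rows are
  r_1 = (-1, -2, 1),  r_2 = (-2, -6, 2),  r_3 = (1, 2, -1).
  v is orthogonal to every row, so take v ∝ r_1 × r_2 = ((-2)·(2) - (1)·(-6), (1)·(-2) - (-1)·(2), (-1)·(-6) - (-2)·(-2)) = (2, 0, 2).
  Rescale (divide by 2): u = (1, 0, 1).
  ||u|| = √((1)² + (0)² + (1)²) = √(2) ≈ 1.4142,  v_1 = u/||u|| ≈ (0.7071, 0, 0.7071) (||v_1|| = 1).

λ_1 = 9,  λ_2 = 8.4641,  λ_3 = 1.5359;  v_1 ≈ (0.7071, 0, 0.7071)


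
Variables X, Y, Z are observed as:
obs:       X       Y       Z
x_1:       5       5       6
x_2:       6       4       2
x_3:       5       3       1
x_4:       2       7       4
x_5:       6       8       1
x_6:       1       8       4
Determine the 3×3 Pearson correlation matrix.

Step 1 — column means:
  mean(X) = (5 + 6 + 5 + 2 + 6 + 1) / 6 = 25/6 = 4.1667
  mean(Y) = (5 + 4 + 3 + 7 + 8 + 8) / 6 = 35/6 = 5.8333
  mean(Z) = (6 + 2 + 1 + 4 + 1 + 4) / 6 = 18/6 = 3

Step 2 — sample variances and covariances s[i,j] = (1/(n-1)) · Σ_k (x_{k,i} - mean_i) · (x_{k,j} - mean_j), with n-1 = 5:
  s[X,X] = ((0.8333)·(0.8333) + (1.8333)·(1.8333) + (0.8333)·(0.8333) + (-2.1667)·(-2.1667) + (1.8333)·(1.8333) + (-3.1667)·(-3.1667)) / 5 = 22.8333/5 = 4.5667
  s[X,Y] = ((0.8333)·(-0.8333) + (1.8333)·(-1.8333) + (0.8333)·(-2.8333) + (-2.1667)·(1.1667) + (1.8333)·(2.1667) + (-3.1667)·(2.1667)) / 5 = -11.8333/5 = -2.3667
  s[X,Z] = ((0.8333)·(3) + (1.8333)·(-1) + (0.8333)·(-2) + (-2.1667)·(1) + (1.8333)·(-2) + (-3.1667)·(1)) / 5 = -10/5 = -2
  s[Y,Y] = ((-0.8333)·(-0.8333) + (-1.8333)·(-1.8333) + (-2.8333)·(-2.8333) + (1.1667)·(1.1667) + (2.1667)·(2.1667) + (2.1667)·(2.1667)) / 5 = 22.8333/5 = 4.5667
  s[Y,Z] = ((-0.8333)·(3) + (-1.8333)·(-1) + (-2.8333)·(-2) + (1.1667)·(1) + (2.1667)·(-2) + (2.1667)·(1)) / 5 = 4/5 = 0.8
  s[Z,Z] = ((3)·(3) + (-1)·(-1) + (-2)·(-2) + (1)·(1) + (-2)·(-2) + (1)·(1)) / 5 = 20/5 = 4
  Sample standard deviations s_i = √(s[i,i]):
  s(X) = √(4.5667) = 2.137
  s(Y) = √(4.5667) = 2.137
  s(Z) = √(4) = 2

Step 3 — r_{ij} = s_{ij} / (s_i · s_j):
  r[X,X] = 1 (diagonal).
  r[X,Y] = -2.3667 / (2.137 · 2.137) = -2.3667 / 4.5667 = -0.5182
  r[X,Z] = -2 / (2.137 · 2) = -2 / 4.274 = -0.468
  r[Y,Y] = 1 (diagonal).
  r[Y,Z] = 0.8 / (2.137 · 2) = 0.8 / 4.274 = 0.1872
  r[Z,Z] = 1 (diagonal).

R is symmetric with unit diagonal. Assembling:

R = [[1, -0.5182, -0.468],
 [-0.5182, 1, 0.1872],
 [-0.468, 0.1872, 1]]


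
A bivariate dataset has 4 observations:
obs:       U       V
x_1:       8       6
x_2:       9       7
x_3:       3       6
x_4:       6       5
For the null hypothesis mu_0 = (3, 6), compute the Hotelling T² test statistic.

Step 1 — sample mean vector:
  mean(U) = (8 + 9 + 3 + 6) / 4 = 26/4 = 6.5
  mean(V) = (6 + 7 + 6 + 5) / 4 = 24/4 = 6
  x̄ = (6.5, 6),  deviation x̄ - mu_0 = (6.5, 6) - (3, 6) = (3.5, 0).

Step 2 — sample covariance matrix, S[i,j] = (1/(n-1)) · Σ_k (x_{k,i} - mean_i) · (x_{k,j} - mean_j), divisor n-1 = 3:
  S[U,U] = ((1.5)·(1.5) + (2.5)·(2.5) + (-3.5)·(-3.5) + (-0.5)·(-0.5)) / 3 = 21/3 = 7
  S[U,V] = ((1.5)·(0) + (2.5)·(1) + (-3.5)·(0) + (-0.5)·(-1)) / 3 = 3/3 = 1
  S[V,V] = ((0)·(0) + (1)·(1) + (0)·(0) + (-1)·(-1)) / 3 = 2/3 = 0.6667
  S = [[7, 1],
 [1, 0.6667]].

Step 3 — invert S. det(S) = 7·0.6667 - (1)² = 3.6667.
  S^{-1} = (1/det) · [[d, -b], [-b, a]] = [[0.1818, -0.2727],
 [-0.2727, 1.9091]].

Step 4 — quadratic form (x̄ - mu_0)^T · S^{-1} · (x̄ - mu_0):
  S^{-1} · (x̄ - mu_0) = (0.6364, -0.9545),
  (x̄ - mu_0)^T · [...] = (3.5)·(0.6364) + (0)·(-0.9545) = 2.2273.

Step 5 — scale by n: T² = 4 · 2.2273 = 8.9091.

T² ≈ 8.9091
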